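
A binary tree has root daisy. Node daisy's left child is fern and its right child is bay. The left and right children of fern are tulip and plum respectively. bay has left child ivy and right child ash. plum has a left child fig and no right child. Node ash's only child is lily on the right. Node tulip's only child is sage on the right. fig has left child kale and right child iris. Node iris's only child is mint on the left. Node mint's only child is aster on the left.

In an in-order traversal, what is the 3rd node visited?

In-order visits the left subtree, then the node, then the right subtree.
At daisy: go left to fern.
  At fern: go left to tulip.
    At tulip: no left child.
    Visit tulip.
    At tulip: go right to sage.
      sage is a leaf — visit sage.
  Visit fern.
  At fern: go right to plum.
    At plum: go left to fig.
      At fig: go left to kale.
        kale is a leaf — visit kale.
      Visit fig.
      At fig: go right to iris.
        At iris: go left to mint.
          At mint: go left to aster.
            aster is a leaf — visit aster.
          Visit mint.
          At mint: no right child.
        Visit iris.
        At iris: no right child.
    Visit plum.
    At plum: no right child.
Visit daisy.
At daisy: go right to bay.
  At bay: go left to ivy.
    ivy is a leaf — visit ivy.
  Visit bay.
  At bay: go right to ash.
    At ash: no left child.
    Visit ash.
    At ash: go right to lily.
      lily is a leaf — visit lily.
Full in-order sequence: tulip, sage, fern, kale, fig, aster, mint, iris, plum, daisy, ivy, bay, ash, lily.

fern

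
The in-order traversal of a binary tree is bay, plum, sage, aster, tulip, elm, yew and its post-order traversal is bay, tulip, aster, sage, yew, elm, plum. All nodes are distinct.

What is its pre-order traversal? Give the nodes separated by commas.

The last element of post-order is the root; it splits in-order into left and right subtrees.
Root plum: left subtree has 1 node {bay}, right has 5 {sage, aster, tulip, elm, yew}.
  Root elm: left subtree has 3 nodes {sage, aster, tulip}, right has 1 {yew}.
    Root sage: left subtree has 0 nodes { }, right has 2 {aster, tulip}.
      Root aster: left subtree has 0 nodes { }, right has 1 {tulip}.

plum, bay, elm, sage, aster, tulip, yew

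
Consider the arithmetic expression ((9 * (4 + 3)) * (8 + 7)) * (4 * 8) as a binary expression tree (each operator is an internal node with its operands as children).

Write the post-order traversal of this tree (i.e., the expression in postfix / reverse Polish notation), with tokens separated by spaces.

Post-order on an expression tree gives postfix notation: for each operator, emit left operand, right operand, then the operator.

9 4 3 + * 8 7 + * 4 8 * *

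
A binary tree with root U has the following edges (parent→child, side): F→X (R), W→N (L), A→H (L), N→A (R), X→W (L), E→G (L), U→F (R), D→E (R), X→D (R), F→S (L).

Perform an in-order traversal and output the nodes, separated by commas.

In-order visits the left subtree, then the node, then the right subtree.
At U: no left child.
Visit U.
At U: go right to F.
  At F: go left to S.
    S is a leaf — visit S.
  Visit F.
  At F: go right to X.
    At X: go left to W.
      At W: go left to N.
        At N: no left child.
        Visit N.
        At N: go right to A.
          At A: go left to H.
            H is a leaf — visit H.
          Visit A.
          At A: no right child.
      Visit W.
      At W: no right child.
    Visit X.
    At X: go right to D.
      At D: no left child.
      Visit D.
      At D: go right to E.
        At E: go left to G.
          G is a leaf — visit G.
        Visit E.
        At E: no right child.

U, S, F, N, H, A, W, X, D, G, E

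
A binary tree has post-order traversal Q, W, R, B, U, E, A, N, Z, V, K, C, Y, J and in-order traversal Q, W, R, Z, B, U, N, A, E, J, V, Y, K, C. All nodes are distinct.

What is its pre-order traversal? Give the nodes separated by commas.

J, Z, R, W, Q, N, U, B, A, E, Y, V, C, K

The last element of post-order is the root; it splits in-order into left and right subtrees.
Root J: left subtree has 9 nodes {Q, W, R, Z, B, U, N, A, E}, right has 4 {V, Y, K, C}.
  Root Z: left subtree has 3 nodes {Q, W, R}, right has 5 {B, U, N, A, E}.
    Root R: left subtree has 2 nodes {Q, W}, right has 0 { }.
      Root W: left subtree has 1 node {Q}, right has 0 { }.
    Root N: left subtree has 2 nodes {B, U}, right has 2 {A, E}.
      Root U: left subtree has 1 node {B}, right has 0 { }.
      Root A: left subtree has 0 nodes { }, right has 1 {E}.
  Root Y: left subtree has 1 node {V}, right has 2 {K, C}.
    Root C: left subtree has 1 node {K}, right has 0 { }.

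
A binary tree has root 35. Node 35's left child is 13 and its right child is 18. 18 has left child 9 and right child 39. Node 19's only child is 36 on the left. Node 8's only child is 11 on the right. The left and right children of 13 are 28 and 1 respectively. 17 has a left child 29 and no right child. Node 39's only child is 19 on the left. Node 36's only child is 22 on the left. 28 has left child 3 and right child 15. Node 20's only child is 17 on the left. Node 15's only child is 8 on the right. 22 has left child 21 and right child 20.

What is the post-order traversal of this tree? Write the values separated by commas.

Post-order visits the left subtree, then the right subtree, then the node.
At 35: go left to 13.
  At 13: go left to 28.
    At 28: go left to 3.
      3 is a leaf — visit 3.
    At 28: go right to 15.
      At 15: no left child.
      At 15: go right to 8.
        At 8: no left child.
        At 8: go right to 11.
          11 is a leaf — visit 11.
        Visit 8.
      Visit 15.
    Visit 28.
  At 13: go right to 1.
    1 is a leaf — visit 1.
  Visit 13.
At 35: go right to 18.
  At 18: go left to 9.
    9 is a leaf — visit 9.
  At 18: go right to 39.
    At 39: go left to 19.
      At 19: go left to 36.
        At 36: go left to 22.
          At 22: go left to 21.
            21 is a leaf — visit 21.
          At 22: go right to 20.
            At 20: go left to 17.
              At 17: go left to 29.
                29 is a leaf — visit 29.
              At 17: no right child.
              Visit 17.
            At 20: no right child.
            Visit 20.
          Visit 22.
        At 36: no right child.
        Visit 36.
      At 19: no right child.
      Visit 19.
    At 39: no right child.
    Visit 39.
  Visit 18.
Visit 35.

3, 11, 8, 15, 28, 1, 13, 9, 21, 29, 17, 20, 22, 36, 19, 39, 18, 35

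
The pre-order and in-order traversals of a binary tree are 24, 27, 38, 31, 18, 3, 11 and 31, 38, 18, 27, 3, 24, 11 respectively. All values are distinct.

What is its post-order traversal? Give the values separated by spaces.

31 18 38 3 27 11 24

The first element of pre-order is the root; it splits in-order into left and right subtrees.
Root 24: left subtree has 5 nodes {31, 38, 18, 27, 3}, right has 1 {11}.
  Root 27: left subtree has 3 nodes {31, 38, 18}, right has 1 {3}.
    Root 38: left subtree has 1 node {31}, right has 1 {18}.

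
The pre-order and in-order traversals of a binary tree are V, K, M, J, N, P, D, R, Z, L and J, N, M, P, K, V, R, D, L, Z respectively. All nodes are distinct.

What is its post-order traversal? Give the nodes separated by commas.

N, J, P, M, K, R, L, Z, D, V

The first element of pre-order is the root; it splits in-order into left and right subtrees.
Root V: left subtree has 5 nodes {J, N, M, P, K}, right has 4 {R, D, L, Z}.
  Root K: left subtree has 4 nodes {J, N, M, P}, right has 0 { }.
    Root M: left subtree has 2 nodes {J, N}, right has 1 {P}.
      Root J: left subtree has 0 nodes { }, right has 1 {N}.
  Root D: left subtree has 1 node {R}, right has 2 {L, Z}.
    Root Z: left subtree has 1 node {L}, right has 0 { }.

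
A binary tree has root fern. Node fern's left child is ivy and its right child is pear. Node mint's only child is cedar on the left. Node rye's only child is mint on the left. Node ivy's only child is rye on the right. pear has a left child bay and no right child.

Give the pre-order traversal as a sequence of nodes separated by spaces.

Pre-order visits the node, then its left subtree, then its right subtree.
Visit fern.
At fern: go left to ivy.
  Visit ivy.
  At ivy: no left child.
  At ivy: go right to rye.
    Visit rye.
    At rye: go left to mint.
      Visit mint.
      At mint: go left to cedar.
        cedar is a leaf — visit cedar.
      At mint: no right child.
    At rye: no right child.
At fern: go right to pear.
  Visit pear.
  At pear: go left to bay.
    bay is a leaf — visit bay.
  At pear: no right child.

fern ivy rye mint cedar pear bay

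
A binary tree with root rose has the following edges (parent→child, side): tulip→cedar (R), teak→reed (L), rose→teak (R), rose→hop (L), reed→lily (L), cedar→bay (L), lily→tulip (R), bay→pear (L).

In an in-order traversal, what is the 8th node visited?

In-order visits the left subtree, then the node, then the right subtree.
At rose: go left to hop.
  hop is a leaf — visit hop.
Visit rose.
At rose: go right to teak.
  At teak: go left to reed.
    At reed: go left to lily.
      At lily: no left child.
      Visit lily.
      At lily: go right to tulip.
        At tulip: no left child.
        Visit tulip.
        At tulip: go right to cedar.
          At cedar: go left to bay.
            At bay: go left to pear.
              pear is a leaf — visit pear.
            Visit bay.
            At bay: no right child.
          Visit cedar.
          At cedar: no right child.
    Visit reed.
    At reed: no right child.
  Visit teak.
  At teak: no right child.
Full in-order sequence: hop, rose, lily, tulip, pear, bay, cedar, reed, teak.

reed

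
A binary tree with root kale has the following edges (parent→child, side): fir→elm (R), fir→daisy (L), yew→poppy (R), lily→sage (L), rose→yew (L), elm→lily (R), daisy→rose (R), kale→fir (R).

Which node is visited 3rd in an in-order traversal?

yew

In-order visits the left subtree, then the node, then the right subtree.
At kale: no left child.
Visit kale.
At kale: go right to fir.
  At fir: go left to daisy.
    At daisy: no left child.
    Visit daisy.
    At daisy: go right to rose.
      At rose: go left to yew.
        At yew: no left child.
        Visit yew.
        At yew: go right to poppy.
          poppy is a leaf — visit poppy.
      Visit rose.
      At rose: no right child.
  Visit fir.
  At fir: go right to elm.
    At elm: no left child.
    Visit elm.
    At elm: go right to lily.
      At lily: go left to sage.
        sage is a leaf — visit sage.
      Visit lily.
      At lily: no right child.
Full in-order sequence: kale, daisy, yew, poppy, rose, fir, elm, sage, lily.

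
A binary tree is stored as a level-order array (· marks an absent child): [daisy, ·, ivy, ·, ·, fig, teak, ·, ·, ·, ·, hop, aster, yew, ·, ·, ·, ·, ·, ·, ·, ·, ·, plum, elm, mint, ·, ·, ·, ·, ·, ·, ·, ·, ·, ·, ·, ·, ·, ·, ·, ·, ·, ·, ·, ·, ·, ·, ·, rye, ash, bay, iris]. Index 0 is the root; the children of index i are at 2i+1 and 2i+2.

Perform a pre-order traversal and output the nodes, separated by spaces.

daisy ivy fig hop plum elm rye ash aster mint bay iris teak yew

Pre-order visits the node, then its left subtree, then its right subtree.
Visit daisy.
At daisy: no left child.
At daisy: go right to ivy.
  Visit ivy.
  At ivy: go left to fig.
    Visit fig.
    At fig: go left to hop.
      Visit hop.
      At hop: go left to plum.
        plum is a leaf — visit plum.
      At hop: go right to elm.
        Visit elm.
        At elm: go left to rye.
          rye is a leaf — visit rye.
        At elm: go right to ash.
          ash is a leaf — visit ash.
    At fig: go right to aster.
      Visit aster.
      At aster: go left to mint.
        Visit mint.
        At mint: go left to bay.
          bay is a leaf — visit bay.
        At mint: go right to iris.
          iris is a leaf — visit iris.
      At aster: no right child.
  At ivy: go right to teak.
    Visit teak.
    At teak: go left to yew.
      yew is a leaf — visit yew.
    At teak: no right child.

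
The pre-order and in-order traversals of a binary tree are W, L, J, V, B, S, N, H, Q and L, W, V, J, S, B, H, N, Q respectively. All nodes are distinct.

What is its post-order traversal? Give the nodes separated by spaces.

L V S H Q N B J W

The first element of pre-order is the root; it splits in-order into left and right subtrees.
Root W: left subtree has 1 node {L}, right has 7 {V, J, S, B, H, N, Q}.
  Root J: left subtree has 1 node {V}, right has 5 {S, B, H, N, Q}.
    Root B: left subtree has 1 node {S}, right has 3 {H, N, Q}.
      Root N: left subtree has 1 node {H}, right has 1 {Q}.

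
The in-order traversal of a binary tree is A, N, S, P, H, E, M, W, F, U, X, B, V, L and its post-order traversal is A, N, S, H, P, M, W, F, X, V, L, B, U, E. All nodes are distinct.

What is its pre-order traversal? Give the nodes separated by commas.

The last element of post-order is the root; it splits in-order into left and right subtrees.
Root E: left subtree has 5 nodes {A, N, S, P, H}, right has 8 {M, W, F, U, X, B, V, L}.
  Root P: left subtree has 3 nodes {A, N, S}, right has 1 {H}.
    Root S: left subtree has 2 nodes {A, N}, right has 0 { }.
      Root N: left subtree has 1 node {A}, right has 0 { }.
  Root U: left subtree has 3 nodes {M, W, F}, right has 4 {X, B, V, L}.
    Root F: left subtree has 2 nodes {M, W}, right has 0 { }.
      Root W: left subtree has 1 node {M}, right has 0 { }.
    Root B: left subtree has 1 node {X}, right has 2 {V, L}.
      Root L: left subtree has 1 node {V}, right has 0 { }.

E, P, S, N, A, H, U, F, W, M, B, X, L, V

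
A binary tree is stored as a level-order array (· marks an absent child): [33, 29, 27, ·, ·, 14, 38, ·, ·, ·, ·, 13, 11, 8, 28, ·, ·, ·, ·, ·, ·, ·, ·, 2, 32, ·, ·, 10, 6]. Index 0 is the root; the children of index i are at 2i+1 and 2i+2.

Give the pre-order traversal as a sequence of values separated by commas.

Pre-order visits the node, then its left subtree, then its right subtree.
Visit 33.
At 33: go left to 29.
  29 is a leaf — visit 29.
At 33: go right to 27.
  Visit 27.
  At 27: go left to 14.
    Visit 14.
    At 14: go left to 13.
      Visit 13.
      At 13: go left to 2.
        2 is a leaf — visit 2.
      At 13: go right to 32.
        32 is a leaf — visit 32.
    At 14: go right to 11.
      11 is a leaf — visit 11.
  At 27: go right to 38.
    Visit 38.
    At 38: go left to 8.
      Visit 8.
      At 8: go left to 10.
        10 is a leaf — visit 10.
      At 8: go right to 6.
        6 is a leaf — visit 6.
    At 38: go right to 28.
      28 is a leaf — visit 28.

33, 29, 27, 14, 13, 2, 32, 11, 38, 8, 10, 6, 28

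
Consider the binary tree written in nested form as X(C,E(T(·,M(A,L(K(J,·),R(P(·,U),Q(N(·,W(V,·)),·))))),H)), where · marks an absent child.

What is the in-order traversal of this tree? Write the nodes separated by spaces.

In-order visits the left subtree, then the node, then the right subtree.
At X: go left to C.
  C is a leaf — visit C.
Visit X.
At X: go right to E.
  At E: go left to T.
    At T: no left child.
    Visit T.
    At T: go right to M.
      At M: go left to A.
        A is a leaf — visit A.
      Visit M.
      At M: go right to L.
        At L: go left to K.
          At K: go left to J.
            J is a leaf — visit J.
          Visit K.
          At K: no right child.
        Visit L.
        At L: go right to R.
          At R: go left to P.
            At P: no left child.
            Visit P.
            At P: go right to U.
              U is a leaf — visit U.
          Visit R.
          At R: go right to Q.
            At Q: go left to N.
              At N: no left child.
              Visit N.
              At N: go right to W.
                At W: go left to V.
                  V is a leaf — visit V.
                Visit W.
                At W: no right child.
            Visit Q.
            At Q: no right child.
  Visit E.
  At E: go right to H.
    H is a leaf — visit H.

C X T A M J K L P U R N V W Q E H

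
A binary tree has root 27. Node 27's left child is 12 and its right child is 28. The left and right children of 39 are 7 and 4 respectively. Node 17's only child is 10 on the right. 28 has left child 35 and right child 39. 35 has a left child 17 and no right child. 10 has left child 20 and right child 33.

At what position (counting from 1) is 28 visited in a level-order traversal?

Level-order visits nodes level by level from the root, left to right within each level.
Level 0: 27
Level 1: 12, 28
Level 2: 35, 39
Level 3: 17, 7, 4
Level 4: 10
Level 5: 20, 33
Full level-order sequence: 27, 12, 28, 35, 39, 17, 7, 4, 10, 20, 33.

3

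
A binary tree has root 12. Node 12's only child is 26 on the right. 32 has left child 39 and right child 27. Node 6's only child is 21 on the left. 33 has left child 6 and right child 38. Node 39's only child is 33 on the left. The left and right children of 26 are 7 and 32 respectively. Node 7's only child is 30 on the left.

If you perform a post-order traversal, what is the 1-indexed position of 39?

7

Post-order visits the left subtree, then the right subtree, then the node.
At 12: no left child.
At 12: go right to 26.
  At 26: go left to 7.
    At 7: go left to 30.
      30 is a leaf — visit 30.
    At 7: no right child.
    Visit 7.
  At 26: go right to 32.
    At 32: go left to 39.
      At 39: go left to 33.
        At 33: go left to 6.
          At 6: go left to 21.
            21 is a leaf — visit 21.
          At 6: no right child.
          Visit 6.
        At 33: go right to 38.
          38 is a leaf — visit 38.
        Visit 33.
      At 39: no right child.
      Visit 39.
    At 32: go right to 27.
      27 is a leaf — visit 27.
    Visit 32.
  Visit 26.
Visit 12.
Full post-order sequence: 30, 7, 21, 6, 38, 33, 39, 27, 32, 26, 12.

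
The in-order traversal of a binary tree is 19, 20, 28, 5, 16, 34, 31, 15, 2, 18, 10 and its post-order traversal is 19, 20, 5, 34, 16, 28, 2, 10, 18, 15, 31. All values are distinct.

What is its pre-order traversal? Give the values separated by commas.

31, 28, 20, 19, 16, 5, 34, 15, 18, 2, 10

The last element of post-order is the root; it splits in-order into left and right subtrees.
Root 31: left subtree has 6 nodes {19, 20, 28, 5, 16, 34}, right has 4 {15, 2, 18, 10}.
  Root 28: left subtree has 2 nodes {19, 20}, right has 3 {5, 16, 34}.
    Root 20: left subtree has 1 node {19}, right has 0 { }.
    Root 16: left subtree has 1 node {5}, right has 1 {34}.
  Root 15: left subtree has 0 nodes { }, right has 3 {2, 18, 10}.
    Root 18: left subtree has 1 node {2}, right has 1 {10}.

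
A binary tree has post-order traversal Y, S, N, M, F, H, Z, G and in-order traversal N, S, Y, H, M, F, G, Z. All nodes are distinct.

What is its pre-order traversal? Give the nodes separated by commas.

G, H, N, S, Y, F, M, Z

The last element of post-order is the root; it splits in-order into left and right subtrees.
Root G: left subtree has 6 nodes {N, S, Y, H, M, F}, right has 1 {Z}.
  Root H: left subtree has 3 nodes {N, S, Y}, right has 2 {M, F}.
    Root N: left subtree has 0 nodes { }, right has 2 {S, Y}.
      Root S: left subtree has 0 nodes { }, right has 1 {Y}.
    Root F: left subtree has 1 node {M}, right has 0 { }.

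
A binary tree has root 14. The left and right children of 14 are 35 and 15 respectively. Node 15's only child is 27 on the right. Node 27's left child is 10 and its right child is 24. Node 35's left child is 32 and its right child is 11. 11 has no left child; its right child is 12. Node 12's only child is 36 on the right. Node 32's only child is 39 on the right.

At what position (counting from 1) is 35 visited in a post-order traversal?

6

Post-order visits the left subtree, then the right subtree, then the node.
At 14: go left to 35.
  At 35: go left to 32.
    At 32: no left child.
    At 32: go right to 39.
      39 is a leaf — visit 39.
    Visit 32.
  At 35: go right to 11.
    At 11: no left child.
    At 11: go right to 12.
      At 12: no left child.
      At 12: go right to 36.
        36 is a leaf — visit 36.
      Visit 12.
    Visit 11.
  Visit 35.
At 14: go right to 15.
  At 15: no left child.
  At 15: go right to 27.
    At 27: go left to 10.
      10 is a leaf — visit 10.
    At 27: go right to 24.
      24 is a leaf — visit 24.
    Visit 27.
  Visit 15.
Visit 14.
Full post-order sequence: 39, 32, 36, 12, 11, 35, 10, 24, 27, 15, 14.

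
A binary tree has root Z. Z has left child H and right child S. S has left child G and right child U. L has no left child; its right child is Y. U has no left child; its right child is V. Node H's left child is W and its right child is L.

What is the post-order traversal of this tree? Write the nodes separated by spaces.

W Y L H G V U S Z

Post-order visits the left subtree, then the right subtree, then the node.
At Z: go left to H.
  At H: go left to W.
    W is a leaf — visit W.
  At H: go right to L.
    At L: no left child.
    At L: go right to Y.
      Y is a leaf — visit Y.
    Visit L.
  Visit H.
At Z: go right to S.
  At S: go left to G.
    G is a leaf — visit G.
  At S: go right to U.
    At U: no left child.
    At U: go right to V.
      V is a leaf — visit V.
    Visit U.
  Visit S.
Visit Z.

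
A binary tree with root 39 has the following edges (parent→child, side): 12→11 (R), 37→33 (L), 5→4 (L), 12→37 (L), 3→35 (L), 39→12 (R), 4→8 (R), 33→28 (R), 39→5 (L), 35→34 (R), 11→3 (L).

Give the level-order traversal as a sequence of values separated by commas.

Level-order visits nodes level by level from the root, left to right within each level.
Level 0: 39
Level 1: 5, 12
Level 2: 4, 37, 11
Level 3: 8, 33, 3
Level 4: 28, 35
Level 5: 34

39, 5, 12, 4, 37, 11, 8, 33, 3, 28, 35, 34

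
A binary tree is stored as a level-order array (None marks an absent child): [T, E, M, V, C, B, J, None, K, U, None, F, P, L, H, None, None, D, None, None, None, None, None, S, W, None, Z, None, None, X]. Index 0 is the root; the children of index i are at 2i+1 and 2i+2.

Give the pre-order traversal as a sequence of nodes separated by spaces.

Pre-order visits the node, then its left subtree, then its right subtree.
Visit T.
At T: go left to E.
  Visit E.
  At E: go left to V.
    Visit V.
    At V: no left child.
    At V: go right to K.
      Visit K.
      At K: go left to D.
        D is a leaf — visit D.
      At K: no right child.
  At E: go right to C.
    Visit C.
    At C: go left to U.
      U is a leaf — visit U.
    At C: no right child.
At T: go right to M.
  Visit M.
  At M: go left to B.
    Visit B.
    At B: go left to F.
      Visit F.
      At F: go left to S.
        S is a leaf — visit S.
      At F: go right to W.
        W is a leaf — visit W.
    At B: go right to P.
      Visit P.
      At P: no left child.
      At P: go right to Z.
        Z is a leaf — visit Z.
  At M: go right to J.
    Visit J.
    At J: go left to L.
      L is a leaf — visit L.
    At J: go right to H.
      Visit H.
      At H: go left to X.
        X is a leaf — visit X.
      At H: no right child.

T E V K D C U M B F S W P Z J L H X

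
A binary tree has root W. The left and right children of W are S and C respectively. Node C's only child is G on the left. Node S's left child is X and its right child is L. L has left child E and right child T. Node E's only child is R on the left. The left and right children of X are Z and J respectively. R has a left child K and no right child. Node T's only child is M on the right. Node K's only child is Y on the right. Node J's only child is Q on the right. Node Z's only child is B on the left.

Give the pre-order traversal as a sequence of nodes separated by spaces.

Pre-order visits the node, then its left subtree, then its right subtree.
Visit W.
At W: go left to S.
  Visit S.
  At S: go left to X.
    Visit X.
    At X: go left to Z.
      Visit Z.
      At Z: go left to B.
        B is a leaf — visit B.
      At Z: no right child.
    At X: go right to J.
      Visit J.
      At J: no left child.
      At J: go right to Q.
        Q is a leaf — visit Q.
  At S: go right to L.
    Visit L.
    At L: go left to E.
      Visit E.
      At E: go left to R.
        Visit R.
        At R: go left to K.
          Visit K.
          At K: no left child.
          At K: go right to Y.
            Y is a leaf — visit Y.
        At R: no right child.
      At E: no right child.
    At L: go right to T.
      Visit T.
      At T: no left child.
      At T: go right to M.
        M is a leaf — visit M.
At W: go right to C.
  Visit C.
  At C: go left to G.
    G is a leaf — visit G.
  At C: no right child.

W S X Z B J Q L E R K Y T M C G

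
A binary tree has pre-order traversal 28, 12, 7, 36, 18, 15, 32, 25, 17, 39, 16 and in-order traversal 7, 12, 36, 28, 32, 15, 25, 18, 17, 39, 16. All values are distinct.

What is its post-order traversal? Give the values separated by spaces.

7 36 12 32 25 15 16 39 17 18 28

The first element of pre-order is the root; it splits in-order into left and right subtrees.
Root 28: left subtree has 3 nodes {7, 12, 36}, right has 7 {32, 15, 25, 18, 17, 39, 16}.
  Root 12: left subtree has 1 node {7}, right has 1 {36}.
  Root 18: left subtree has 3 nodes {32, 15, 25}, right has 3 {17, 39, 16}.
    Root 15: left subtree has 1 node {32}, right has 1 {25}.
    Root 17: left subtree has 0 nodes { }, right has 2 {39, 16}.
      Root 39: left subtree has 0 nodes { }, right has 1 {16}.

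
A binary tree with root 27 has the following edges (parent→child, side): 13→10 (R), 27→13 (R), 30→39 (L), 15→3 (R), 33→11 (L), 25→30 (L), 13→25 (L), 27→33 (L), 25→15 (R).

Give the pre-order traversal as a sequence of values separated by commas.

27, 33, 11, 13, 25, 30, 39, 15, 3, 10

Pre-order visits the node, then its left subtree, then its right subtree.
Visit 27.
At 27: go left to 33.
  Visit 33.
  At 33: go left to 11.
    11 is a leaf — visit 11.
  At 33: no right child.
At 27: go right to 13.
  Visit 13.
  At 13: go left to 25.
    Visit 25.
    At 25: go left to 30.
      Visit 30.
      At 30: go left to 39.
        39 is a leaf — visit 39.
      At 30: no right child.
    At 25: go right to 15.
      Visit 15.
      At 15: no left child.
      At 15: go right to 3.
        3 is a leaf — visit 3.
  At 13: go right to 10.
    10 is a leaf — visit 10.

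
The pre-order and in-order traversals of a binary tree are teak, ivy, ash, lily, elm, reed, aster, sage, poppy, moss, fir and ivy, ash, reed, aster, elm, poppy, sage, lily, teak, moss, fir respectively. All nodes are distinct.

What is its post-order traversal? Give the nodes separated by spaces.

The first element of pre-order is the root; it splits in-order into left and right subtrees.
Root teak: left subtree has 8 nodes {ivy, ash, reed, aster, elm, poppy, sage, lily}, right has 2 {moss, fir}.
  Root ivy: left subtree has 0 nodes { }, right has 7 {ash, reed, aster, elm, poppy, sage, lily}.
    Root ash: left subtree has 0 nodes { }, right has 6 {reed, aster, elm, poppy, sage, lily}.
      Root lily: left subtree has 5 nodes {reed, aster, elm, poppy, sage}, right has 0 { }.
        Root elm: left subtree has 2 nodes {reed, aster}, right has 2 {poppy, sage}.
          Root reed: left subtree has 0 nodes { }, right has 1 {aster}.
          Root sage: left subtree has 1 node {poppy}, right has 0 { }.
  Root moss: left subtree has 0 nodes { }, right has 1 {fir}.

aster reed poppy sage elm lily ash ivy fir moss teak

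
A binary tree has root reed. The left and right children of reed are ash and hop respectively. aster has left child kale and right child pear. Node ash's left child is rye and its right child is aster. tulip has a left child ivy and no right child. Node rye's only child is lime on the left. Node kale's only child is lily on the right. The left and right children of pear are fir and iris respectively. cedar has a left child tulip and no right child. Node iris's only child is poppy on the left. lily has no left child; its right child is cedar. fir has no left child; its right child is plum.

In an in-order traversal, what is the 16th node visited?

hop

In-order visits the left subtree, then the node, then the right subtree.
At reed: go left to ash.
  At ash: go left to rye.
    At rye: go left to lime.
      lime is a leaf — visit lime.
    Visit rye.
    At rye: no right child.
  Visit ash.
  At ash: go right to aster.
    At aster: go left to kale.
      At kale: no left child.
      Visit kale.
      At kale: go right to lily.
        At lily: no left child.
        Visit lily.
        At lily: go right to cedar.
          At cedar: go left to tulip.
            At tulip: go left to ivy.
              ivy is a leaf — visit ivy.
            Visit tulip.
            At tulip: no right child.
          Visit cedar.
          At cedar: no right child.
    Visit aster.
    At aster: go right to pear.
      At pear: go left to fir.
        At fir: no left child.
        Visit fir.
        At fir: go right to plum.
          plum is a leaf — visit plum.
      Visit pear.
      At pear: go right to iris.
        At iris: go left to poppy.
          poppy is a leaf — visit poppy.
        Visit iris.
        At iris: no right child.
Visit reed.
At reed: go right to hop.
  hop is a leaf — visit hop.
Full in-order sequence: lime, rye, ash, kale, lily, ivy, tulip, cedar, aster, fir, plum, pear, poppy, iris, reed, hop.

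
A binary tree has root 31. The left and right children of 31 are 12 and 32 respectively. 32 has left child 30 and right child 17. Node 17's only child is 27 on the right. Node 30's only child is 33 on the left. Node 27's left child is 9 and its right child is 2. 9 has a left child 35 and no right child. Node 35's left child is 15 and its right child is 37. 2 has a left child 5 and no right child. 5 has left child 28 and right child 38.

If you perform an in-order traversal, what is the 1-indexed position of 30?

In-order visits the left subtree, then the node, then the right subtree.
At 31: go left to 12.
  12 is a leaf — visit 12.
Visit 31.
At 31: go right to 32.
  At 32: go left to 30.
    At 30: go left to 33.
      33 is a leaf — visit 33.
    Visit 30.
    At 30: no right child.
  Visit 32.
  At 32: go right to 17.
    At 17: no left child.
    Visit 17.
    At 17: go right to 27.
      At 27: go left to 9.
        At 9: go left to 35.
          At 35: go left to 15.
            15 is a leaf — visit 15.
          Visit 35.
          At 35: go right to 37.
            37 is a leaf — visit 37.
        Visit 9.
        At 9: no right child.
      Visit 27.
      At 27: go right to 2.
        At 2: go left to 5.
          At 5: go left to 28.
            28 is a leaf — visit 28.
          Visit 5.
          At 5: go right to 38.
            38 is a leaf — visit 38.
        Visit 2.
        At 2: no right child.
Full in-order sequence: 12, 31, 33, 30, 32, 17, 15, 35, 37, 9, 27, 28, 5, 38, 2.

4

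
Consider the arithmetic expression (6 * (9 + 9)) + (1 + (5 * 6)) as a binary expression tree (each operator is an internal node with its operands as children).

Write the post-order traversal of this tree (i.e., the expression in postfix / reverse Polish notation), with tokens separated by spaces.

6 9 9 + * 1 5 6 * + +

Post-order on an expression tree gives postfix notation: for each operator, emit left operand, right operand, then the operator.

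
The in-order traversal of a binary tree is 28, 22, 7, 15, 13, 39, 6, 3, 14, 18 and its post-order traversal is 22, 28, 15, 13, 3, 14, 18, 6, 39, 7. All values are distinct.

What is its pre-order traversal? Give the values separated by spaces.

7 28 22 39 13 15 6 18 14 3

The last element of post-order is the root; it splits in-order into left and right subtrees.
Root 7: left subtree has 2 nodes {28, 22}, right has 7 {15, 13, 39, 6, 3, 14, 18}.
  Root 28: left subtree has 0 nodes { }, right has 1 {22}.
  Root 39: left subtree has 2 nodes {15, 13}, right has 4 {6, 3, 14, 18}.
    Root 13: left subtree has 1 node {15}, right has 0 { }.
    Root 6: left subtree has 0 nodes { }, right has 3 {3, 14, 18}.
      Root 18: left subtree has 2 nodes {3, 14}, right has 0 { }.
        Root 14: left subtree has 1 node {3}, right has 0 { }.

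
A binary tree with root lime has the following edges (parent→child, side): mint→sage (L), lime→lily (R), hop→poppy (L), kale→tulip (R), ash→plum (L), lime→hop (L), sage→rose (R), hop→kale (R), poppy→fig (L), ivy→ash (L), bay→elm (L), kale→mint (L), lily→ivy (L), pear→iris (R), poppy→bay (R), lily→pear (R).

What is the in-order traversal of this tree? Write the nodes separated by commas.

In-order visits the left subtree, then the node, then the right subtree.
At lime: go left to hop.
  At hop: go left to poppy.
    At poppy: go left to fig.
      fig is a leaf — visit fig.
    Visit poppy.
    At poppy: go right to bay.
      At bay: go left to elm.
        elm is a leaf — visit elm.
      Visit bay.
      At bay: no right child.
  Visit hop.
  At hop: go right to kale.
    At kale: go left to mint.
      At mint: go left to sage.
        At sage: no left child.
        Visit sage.
        At sage: go right to rose.
          rose is a leaf — visit rose.
      Visit mint.
      At mint: no right child.
    Visit kale.
    At kale: go right to tulip.
      tulip is a leaf — visit tulip.
Visit lime.
At lime: go right to lily.
  At lily: go left to ivy.
    At ivy: go left to ash.
      At ash: go left to plum.
        plum is a leaf — visit plum.
      Visit ash.
      At ash: no right child.
    Visit ivy.
    At ivy: no right child.
  Visit lily.
  At lily: go right to pear.
    At pear: no left child.
    Visit pear.
    At pear: go right to iris.
      iris is a leaf — visit iris.

fig, poppy, elm, bay, hop, sage, rose, mint, kale, tulip, lime, plum, ash, ivy, lily, pear, iris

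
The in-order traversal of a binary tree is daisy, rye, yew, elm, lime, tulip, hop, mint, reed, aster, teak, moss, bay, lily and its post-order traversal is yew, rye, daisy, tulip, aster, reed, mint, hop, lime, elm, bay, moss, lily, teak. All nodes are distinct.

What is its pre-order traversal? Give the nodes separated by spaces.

teak elm daisy rye yew lime hop tulip mint reed aster lily moss bay

The last element of post-order is the root; it splits in-order into left and right subtrees.
Root teak: left subtree has 10 nodes {daisy, rye, yew, elm, lime, tulip, hop, mint, reed, aster}, right has 3 {moss, bay, lily}.
  Root elm: left subtree has 3 nodes {daisy, rye, yew}, right has 6 {lime, tulip, hop, mint, reed, aster}.
    Root daisy: left subtree has 0 nodes { }, right has 2 {rye, yew}.
      Root rye: left subtree has 0 nodes { }, right has 1 {yew}.
    Root lime: left subtree has 0 nodes { }, right has 5 {tulip, hop, mint, reed, aster}.
      Root hop: left subtree has 1 node {tulip}, right has 3 {mint, reed, aster}.
        Root mint: left subtree has 0 nodes { }, right has 2 {reed, aster}.
          Root reed: left subtree has 0 nodes { }, right has 1 {aster}.
  Root lily: left subtree has 2 nodes {moss, bay}, right has 0 { }.
    Root moss: left subtree has 0 nodes { }, right has 1 {bay}.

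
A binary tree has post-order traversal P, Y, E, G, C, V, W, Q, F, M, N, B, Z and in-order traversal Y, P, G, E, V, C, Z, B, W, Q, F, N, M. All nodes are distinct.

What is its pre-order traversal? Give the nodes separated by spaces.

The last element of post-order is the root; it splits in-order into left and right subtrees.
Root Z: left subtree has 6 nodes {Y, P, G, E, V, C}, right has 6 {B, W, Q, F, N, M}.
  Root V: left subtree has 4 nodes {Y, P, G, E}, right has 1 {C}.
    Root G: left subtree has 2 nodes {Y, P}, right has 1 {E}.
      Root Y: left subtree has 0 nodes { }, right has 1 {P}.
  Root B: left subtree has 0 nodes { }, right has 5 {W, Q, F, N, M}.
    Root N: left subtree has 3 nodes {W, Q, F}, right has 1 {M}.
      Root F: left subtree has 2 nodes {W, Q}, right has 0 { }.
        Root Q: left subtree has 1 node {W}, right has 0 { }.

Z V G Y P E C B N F Q W M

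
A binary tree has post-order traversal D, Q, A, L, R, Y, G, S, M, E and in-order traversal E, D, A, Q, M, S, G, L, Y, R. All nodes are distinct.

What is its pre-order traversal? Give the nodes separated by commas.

E, M, A, D, Q, S, G, Y, L, R

The last element of post-order is the root; it splits in-order into left and right subtrees.
Root E: left subtree has 0 nodes { }, right has 9 {D, A, Q, M, S, G, L, Y, R}.
  Root M: left subtree has 3 nodes {D, A, Q}, right has 5 {S, G, L, Y, R}.
    Root A: left subtree has 1 node {D}, right has 1 {Q}.
    Root S: left subtree has 0 nodes { }, right has 4 {G, L, Y, R}.
      Root G: left subtree has 0 nodes { }, right has 3 {L, Y, R}.
        Root Y: left subtree has 1 node {L}, right has 1 {R}.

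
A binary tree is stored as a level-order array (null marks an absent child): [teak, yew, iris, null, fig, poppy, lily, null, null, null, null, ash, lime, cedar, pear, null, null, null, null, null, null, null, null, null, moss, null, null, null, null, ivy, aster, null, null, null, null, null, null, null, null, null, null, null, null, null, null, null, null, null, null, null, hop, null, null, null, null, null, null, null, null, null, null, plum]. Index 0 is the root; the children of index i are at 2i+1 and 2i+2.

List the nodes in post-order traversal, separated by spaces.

fig yew hop moss ash lime poppy cedar ivy plum aster pear lily iris teak

Post-order visits the left subtree, then the right subtree, then the node.
At teak: go left to yew.
  At yew: no left child.
  At yew: go right to fig.
    fig is a leaf — visit fig.
  Visit yew.
At teak: go right to iris.
  At iris: go left to poppy.
    At poppy: go left to ash.
      At ash: no left child.
      At ash: go right to moss.
        At moss: no left child.
        At moss: go right to hop.
          hop is a leaf — visit hop.
        Visit moss.
      Visit ash.
    At poppy: go right to lime.
      lime is a leaf — visit lime.
    Visit poppy.
  At iris: go right to lily.
    At lily: go left to cedar.
      cedar is a leaf — visit cedar.
    At lily: go right to pear.
      At pear: go left to ivy.
        ivy is a leaf — visit ivy.
      At pear: go right to aster.
        At aster: go left to plum.
          plum is a leaf — visit plum.
        At aster: no right child.
        Visit aster.
      Visit pear.
    Visit lily.
  Visit iris.
Visit teak.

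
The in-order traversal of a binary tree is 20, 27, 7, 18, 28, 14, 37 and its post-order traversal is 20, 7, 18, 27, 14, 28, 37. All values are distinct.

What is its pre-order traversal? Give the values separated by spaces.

37 28 27 20 18 7 14

The last element of post-order is the root; it splits in-order into left and right subtrees.
Root 37: left subtree has 6 nodes {20, 27, 7, 18, 28, 14}, right has 0 { }.
  Root 28: left subtree has 4 nodes {20, 27, 7, 18}, right has 1 {14}.
    Root 27: left subtree has 1 node {20}, right has 2 {7, 18}.
      Root 18: left subtree has 1 node {7}, right has 0 { }.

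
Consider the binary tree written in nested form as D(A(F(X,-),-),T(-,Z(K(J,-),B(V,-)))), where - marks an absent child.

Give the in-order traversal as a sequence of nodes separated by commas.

X, F, A, D, T, J, K, Z, V, B

In-order visits the left subtree, then the node, then the right subtree.
At D: go left to A.
  At A: go left to F.
    At F: go left to X.
      X is a leaf — visit X.
    Visit F.
    At F: no right child.
  Visit A.
  At A: no right child.
Visit D.
At D: go right to T.
  At T: no left child.
  Visit T.
  At T: go right to Z.
    At Z: go left to K.
      At K: go left to J.
        J is a leaf — visit J.
      Visit K.
      At K: no right child.
    Visit Z.
    At Z: go right to B.
      At B: go left to V.
        V is a leaf — visit V.
      Visit B.
      At B: no right child.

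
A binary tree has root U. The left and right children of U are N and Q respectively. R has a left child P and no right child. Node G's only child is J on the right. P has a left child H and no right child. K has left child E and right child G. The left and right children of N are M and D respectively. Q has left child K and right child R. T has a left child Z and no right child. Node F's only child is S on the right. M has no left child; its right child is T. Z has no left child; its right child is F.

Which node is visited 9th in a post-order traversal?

J

Post-order visits the left subtree, then the right subtree, then the node.
At U: go left to N.
  At N: go left to M.
    At M: no left child.
    At M: go right to T.
      At T: go left to Z.
        At Z: no left child.
        At Z: go right to F.
          At F: no left child.
          At F: go right to S.
            S is a leaf — visit S.
          Visit F.
        Visit Z.
      At T: no right child.
      Visit T.
    Visit M.
  At N: go right to D.
    D is a leaf — visit D.
  Visit N.
At U: go right to Q.
  At Q: go left to K.
    At K: go left to E.
      E is a leaf — visit E.
    At K: go right to G.
      At G: no left child.
      At G: go right to J.
        J is a leaf — visit J.
      Visit G.
    Visit K.
  At Q: go right to R.
    At R: go left to P.
      At P: go left to H.
        H is a leaf — visit H.
      At P: no right child.
      Visit P.
    At R: no right child.
    Visit R.
  Visit Q.
Visit U.
Full post-order sequence: S, F, Z, T, M, D, N, E, J, G, K, H, P, R, Q, U.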